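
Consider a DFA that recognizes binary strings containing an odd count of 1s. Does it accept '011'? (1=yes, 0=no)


DFA has 2 states: q_even (start, accept=no) and q_odd
Processing string '011' character by character:
  Position 0: read '0', 1-count=0 -> q_even (no change)
  Position 1: read '1', 1-count=1 -> q_odd
  Position 2: read '1', 1-count=2 -> q_even
Final state: q_even, total 1s = 2 (even); the DFA requires an odd count -> reject

0


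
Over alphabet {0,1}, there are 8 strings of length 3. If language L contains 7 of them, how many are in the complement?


Alphabet: {0,1}
String length: 3
Total strings of length 3 = 2^3 = 8
Strings in L = 7
Complement = total - |L|
= 8 - 7
= 1

1


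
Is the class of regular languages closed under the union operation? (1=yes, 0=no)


Regular languages are closed under:
- Union (DFA product construction)
- Intersection (DFA product construction)
- Complement (swap accept/reject states)
- Concatenation (NFA construction)
- Kleene star (NFA construction)
union is in this list
Therefore: closed

1


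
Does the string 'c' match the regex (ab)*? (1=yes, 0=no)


Pattern: (ab)*
String: 'c'
Pattern requires: zero or more repetitions of 'ab'
Length 1 is odd -> cannot be (ab)* -> no match
Result: 0

0


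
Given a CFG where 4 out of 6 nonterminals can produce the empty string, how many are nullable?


Nonterminals: {S, A, B, C, D, E}
A nonterminal is nullable if it can derive epsilon
Counting nullable nonterminals: 4
Total nullable = 4

4


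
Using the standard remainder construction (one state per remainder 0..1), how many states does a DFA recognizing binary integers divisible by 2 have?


Divisibility by 2 is tracked via the remainder mod 2: 0, 1, ..., 1
The construction assigns one state to each remainder
Number of remainders = 2

2


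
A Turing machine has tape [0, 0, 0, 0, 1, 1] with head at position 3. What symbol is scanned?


Tape: [0, 0, 0, 0, 1, 1]
Positions: 0 1 2 3 4 5
Values:    0 0 0 0 1 1
Head at position 3
tape[3] = 0

0


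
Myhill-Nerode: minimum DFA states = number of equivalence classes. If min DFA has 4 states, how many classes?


Myhill-Nerode theorem:
Number of equivalence classes = number of states in minimal DFA
Minimal DFA states = 4
Therefore equivalence classes = 4

4


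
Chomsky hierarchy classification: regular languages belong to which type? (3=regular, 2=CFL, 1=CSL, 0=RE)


Chomsky hierarchy levels:
  Type 3: Regular (DFA/NFA/regex)
  Type 2: Context-free (PDA)
  Type 1: Context-sensitive
  Type 0: Recursively enumerable (TM)
'regular' corresponds to Type 3

3


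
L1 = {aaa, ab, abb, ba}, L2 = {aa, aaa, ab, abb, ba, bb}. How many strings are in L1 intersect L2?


L1 = {aaa, ab, abb, ba}
L2 = {aa, aaa, ab, abb, ba, bb}
Checking each string in L1 against L2:
  'aaa': in L2? Yes
  'ab': in L2? Yes
  'abb': in L2? Yes
  'ba': in L2? Yes
Intersection = {aaa, ab, abb, ba}
|L1 ∩ L2| = 4

4


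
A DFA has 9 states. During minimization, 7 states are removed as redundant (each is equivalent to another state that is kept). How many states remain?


Original DFA: 9 states
Redundant states removed: 7
Minimized states = original - removed
= 9 - 7
= 2

2


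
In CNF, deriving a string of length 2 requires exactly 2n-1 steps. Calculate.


Chomsky Normal Form derivation:
String length n = 2
Each step either:
  - Splits a nonterminal into two (n-1 such steps)
  - Converts a nonterminal to terminal (n such steps)
Total = (n-1) + n = 2n - 1
= 2(2) - 1
= 4 - 1
= 3

3


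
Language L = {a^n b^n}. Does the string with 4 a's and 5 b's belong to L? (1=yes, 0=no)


Language requires equal numbers of a's and b's
PDA pushes for each 'a', pops for each 'b'
Number of a's = 4
Number of b's = 5
4 != 5 -> Reject

0


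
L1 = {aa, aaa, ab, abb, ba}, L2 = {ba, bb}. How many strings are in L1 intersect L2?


L1 = {aa, aaa, ab, abb, ba}
L2 = {ba, bb}
Checking each string in L1 against L2:
  'aa': in L2? No
  'aaa': in L2? No
  'ab': in L2? No
  'abb': in L2? No
  'ba': in L2? Yes
Intersection = {ba}
|L1 ∩ L2| = 1

1


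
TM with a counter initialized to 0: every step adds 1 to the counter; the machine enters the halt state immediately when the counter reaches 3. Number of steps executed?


Counter starts at 0. Counting sequence:
  Step 1: counter = 1
  Step 2: counter = 2
  Step 3: counter = 3
Counter reached 3 -> halt
Total steps = 3

3


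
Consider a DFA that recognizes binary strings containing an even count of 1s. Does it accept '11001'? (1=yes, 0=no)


DFA has 2 states: q_even (start, accept=yes) and q_odd
Processing string '11001' character by character:
  Position 0: read '1', 1-count=1 -> q_odd
  Position 1: read '1', 1-count=2 -> q_even
  Position 2: read '0', 1-count=2 -> q_even (no change)
  Position 3: read '0', 1-count=2 -> q_even (no change)
  Position 4: read '1', 1-count=3 -> q_odd
Final state: q_odd, total 1s = 3 (odd); the DFA requires an even count -> reject

0


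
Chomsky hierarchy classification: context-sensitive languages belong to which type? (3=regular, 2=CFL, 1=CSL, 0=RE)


Chomsky hierarchy levels:
  Type 3: Regular (DFA/NFA/regex)
  Type 2: Context-free (PDA)
  Type 1: Context-sensitive
  Type 0: Recursively enumerable (TM)
'context-sensitive' corresponds to Type 1

1


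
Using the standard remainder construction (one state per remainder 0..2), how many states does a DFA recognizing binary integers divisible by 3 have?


Divisibility by 3 is tracked via the remainder mod 3: 0, 1, ..., 2
The construction assigns one state to each remainder
Number of remainders = 3

3


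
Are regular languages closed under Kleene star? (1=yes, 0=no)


Regular languages are closed under:
- Union (DFA product construction)
- Intersection (DFA product construction)
- Complement (swap accept/reject states)
- Concatenation (NFA construction)
- Kleene star (NFA construction)
Kleene star is in this list
Therefore: closed

1


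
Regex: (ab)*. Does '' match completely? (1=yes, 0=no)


Pattern: (ab)*
String: ''
Pattern requires: zero or more repetitions of 'ab'
Pairs: []
All pairs are 'ab'? Yes
Result: 1

1


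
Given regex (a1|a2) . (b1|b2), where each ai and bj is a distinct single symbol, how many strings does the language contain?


First group: 2 alternatives
Second group: 2 alternatives
Concatenation: each choice from group 1 pairs with each from group 2
Total = 2 x 2 = 4

4


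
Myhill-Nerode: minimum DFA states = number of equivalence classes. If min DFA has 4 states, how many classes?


Myhill-Nerode theorem:
Number of equivalence classes = number of states in minimal DFA
Minimal DFA states = 4
Therefore equivalence classes = 4

4


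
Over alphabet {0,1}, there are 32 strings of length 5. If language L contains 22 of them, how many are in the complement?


Alphabet: {0,1}
String length: 5
Total strings of length 5 = 2^5 = 32
Strings in L = 22
Complement = total - |L|
= 32 - 22
= 10

10


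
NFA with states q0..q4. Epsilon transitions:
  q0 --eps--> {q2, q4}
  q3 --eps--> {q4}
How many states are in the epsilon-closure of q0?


Starting from q0
Initialize closure = {q0}
Follow epsilon from q0 -> add q2
Follow epsilon from q0 -> add q4
Final closure: {q0, q2, q4}
Size = 3

3


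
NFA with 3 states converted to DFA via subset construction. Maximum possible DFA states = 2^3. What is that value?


NFA has 3 states
Subset construction: each DFA state = subset of NFA states
Maximum subsets = 2^3
2^3 = 8

8


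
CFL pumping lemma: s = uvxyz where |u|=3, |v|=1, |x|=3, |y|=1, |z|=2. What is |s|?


|s| = |u| + |v| + |x| + |y| + |z|
= 3 + 1 + 3 + 1 + 2
= 4 + 3 + 3
= 7 + 3
= 10

10


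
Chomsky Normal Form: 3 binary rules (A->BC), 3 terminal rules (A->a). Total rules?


CNF allows two rule forms:
  A -> BC (binary): 3 rules
  A -> a (terminal): 3 rules
Total = 3 + 3 = 6

6


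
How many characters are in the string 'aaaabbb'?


String: 'aaaabbb'
Counting characters:
  'a' appears 4 time(s)
  'b' appears 3 time(s)
Total length = 4 + 3 = 7

7


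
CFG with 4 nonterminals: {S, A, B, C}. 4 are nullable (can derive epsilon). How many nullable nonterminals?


Nonterminals: {S, A, B, C}
A nonterminal is nullable if it can derive epsilon
Counting nullable nonterminals: 4
Total nullable = 4

4


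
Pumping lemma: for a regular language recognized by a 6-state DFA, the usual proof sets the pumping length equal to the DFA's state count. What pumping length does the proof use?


Pumping lemma for regular languages (standard proof):
Take p = |Q|, the number of DFA states.
Any string of length >= |Q| passes through |Q|+1 states while reading its first |Q| symbols,
so by pigeonhole some state repeats, giving the loop that can be pumped.
Here |Q| = 6
Therefore the proof uses p = 6

6


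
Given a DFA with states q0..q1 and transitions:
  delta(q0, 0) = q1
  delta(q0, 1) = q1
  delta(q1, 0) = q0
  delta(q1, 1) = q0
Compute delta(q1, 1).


Looking up transition function:
delta(q1, 1) in the table
Row: q1, Column: 1
Result: q0

q0


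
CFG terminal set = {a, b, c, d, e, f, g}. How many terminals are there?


Terminal symbols: a, b, c, d, e, f, g
Counting each: a (#1), b (#2), c (#3), d (#4), e (#5), f (#6), g (#7)
Total = 7

7


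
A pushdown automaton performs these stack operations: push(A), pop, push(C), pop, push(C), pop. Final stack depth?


Tracing stack operations:
  push(A) -> stack = [A], depth=1
  pop -> removed A, stack = [], depth=0
  push(C) -> stack = [C], depth=1
  pop -> removed C, stack = [], depth=0
  push(C) -> stack = [C], depth=1
  pop -> removed C, stack = [], depth=0
Final depth = 0

0


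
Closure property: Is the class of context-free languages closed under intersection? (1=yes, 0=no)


CFL closure properties:
  Closed under: union, concatenation, Kleene star
  NOT closed under: intersection, complement
Operation 'intersection' is in not-closed list -> No (not closed)

0


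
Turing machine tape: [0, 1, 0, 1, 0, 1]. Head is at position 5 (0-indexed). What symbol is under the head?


Tape: [0, 1, 0, 1, 0, 1]
Positions: 0 1 2 3 4 5
Values:    0 1 0 1 0 1
Head at position 5
tape[5] = 1

1


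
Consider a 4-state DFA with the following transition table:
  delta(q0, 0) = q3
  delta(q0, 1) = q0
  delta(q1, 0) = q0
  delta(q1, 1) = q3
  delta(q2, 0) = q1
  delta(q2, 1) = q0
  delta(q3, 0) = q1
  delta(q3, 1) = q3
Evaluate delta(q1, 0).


Looking up transition function:
delta(q1, 0) in the table
Row: q1, Column: 0
Result: q0

q0


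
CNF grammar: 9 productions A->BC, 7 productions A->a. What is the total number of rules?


CNF allows two rule forms:
  A -> BC (binary): 9 rules
  A -> a (terminal): 7 rules
Total = 9 + 7 = 16

16


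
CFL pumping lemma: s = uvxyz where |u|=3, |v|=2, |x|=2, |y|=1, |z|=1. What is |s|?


|s| = |u| + |v| + |x| + |y| + |z|
= 3 + 2 + 2 + 1 + 1
= 5 + 2 + 2
= 7 + 2
= 9

9


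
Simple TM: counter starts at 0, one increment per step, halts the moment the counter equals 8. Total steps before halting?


Counter starts at 0. Counting sequence:
  Step 1: counter = 1
  Step 2: counter = 2
  Step 3: counter = 3
  Step 4: counter = 4
  Step 5: counter = 5
  Step 6: counter = 6
  Step 7: counter = 7
  Step 8: counter = 8
Counter reached 8 -> halt
Total steps = 8

8


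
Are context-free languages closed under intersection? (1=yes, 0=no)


CFL closure properties:
  Closed under: union, concatenation, Kleene star
  NOT closed under: intersection, complement
Operation 'intersection' is in not-closed list -> No (not closed)

0


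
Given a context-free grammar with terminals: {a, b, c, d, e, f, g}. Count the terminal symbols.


Terminal symbols: a, b, c, d, e, f, g
Counting each: a (#1), b (#2), c (#3), d (#4), e (#5), f (#6), g (#7)
Total = 7

7


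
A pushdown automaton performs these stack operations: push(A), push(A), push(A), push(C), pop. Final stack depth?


Tracing stack operations:
  push(A) -> stack = [A], depth=1
  push(A) -> stack = [A,A], depth=2
  push(A) -> stack = [A,A,A], depth=3
  push(C) -> stack = [A,A,A,C], depth=4
  pop -> removed C, stack = [A,A,A], depth=3
Final depth = 3

3


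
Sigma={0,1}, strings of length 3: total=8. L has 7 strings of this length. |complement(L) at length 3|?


Alphabet: {0,1}
String length: 3
Total strings of length 3 = 2^3 = 8
Strings in L = 7
Complement = total - |L|
= 8 - 7
= 1

1


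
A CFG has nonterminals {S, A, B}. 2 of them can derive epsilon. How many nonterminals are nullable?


Nonterminals: {S, A, B}
A nonterminal is nullable if it can derive epsilon
Counting nullable nonterminals: 2
Total nullable = 2

2


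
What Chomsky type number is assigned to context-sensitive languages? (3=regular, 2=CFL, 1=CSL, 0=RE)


Chomsky hierarchy levels:
  Type 3: Regular (DFA/NFA/regex)
  Type 2: Context-free (PDA)
  Type 1: Context-sensitive
  Type 0: Recursively enumerable (TM)
'context-sensitive' corresponds to Type 1

1


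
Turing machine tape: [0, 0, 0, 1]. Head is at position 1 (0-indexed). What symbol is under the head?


Tape: [0, 0, 0, 1]
Positions: 0 1 2 3
Values:    0 0 0 1
Head at position 1
tape[1] = 0

0


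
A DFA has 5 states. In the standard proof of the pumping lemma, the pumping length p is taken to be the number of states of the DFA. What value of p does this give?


Pumping lemma for regular languages (standard proof):
Take p = |Q|, the number of DFA states.
Any string of length >= |Q| passes through |Q|+1 states while reading its first |Q| symbols,
so by pigeonhole some state repeats, giving the loop that can be pumped.
Here |Q| = 5
Therefore the proof uses p = 5

5


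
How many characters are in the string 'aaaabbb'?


String: 'aaaabbb'
Counting characters:
  'a' appears 4 time(s)
  'b' appears 3 time(s)
Total length = 4 + 3 = 7

7


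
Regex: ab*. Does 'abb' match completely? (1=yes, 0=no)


Pattern: ab*
String: 'abb'
Pattern requires: exactly one 'a' followed by zero or more 'b's
First char is 'a' -> OK
Rest 'bb': all b's? Yes
Result: 1

1


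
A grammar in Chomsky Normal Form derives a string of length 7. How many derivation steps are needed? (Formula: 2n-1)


Chomsky Normal Form derivation:
String length n = 7
Each step either:
  - Splits a nonterminal into two (n-1 such steps)
  - Converts a nonterminal to terminal (n such steps)
Total = (n-1) + n = 2n - 1
= 2(7) - 1
= 14 - 1
= 13

13


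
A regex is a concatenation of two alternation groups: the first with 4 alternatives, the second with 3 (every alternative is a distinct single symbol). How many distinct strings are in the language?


First group: 4 alternatives
Second group: 3 alternatives
Concatenation: each choice from group 1 pairs with each from group 2
Total = 4 x 3 = 12

12


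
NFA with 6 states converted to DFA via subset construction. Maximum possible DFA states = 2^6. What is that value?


NFA has 6 states
Subset construction: each DFA state = subset of NFA states
Maximum subsets = 2^6
2^6 = 64

64


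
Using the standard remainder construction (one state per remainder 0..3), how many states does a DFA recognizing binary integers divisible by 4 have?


Divisibility by 4 is tracked via the remainder mod 4: 0, 1, ..., 3
The construction assigns one state to each remainder
Number of remainders = 4

4


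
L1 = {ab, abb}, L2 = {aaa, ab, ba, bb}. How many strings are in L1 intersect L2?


L1 = {ab, abb}
L2 = {aaa, ab, ba, bb}
Checking each string in L1 against L2:
  'ab': in L2? Yes
  'abb': in L2? No
Intersection = {ab}
|L1 ∩ L2| = 1

1


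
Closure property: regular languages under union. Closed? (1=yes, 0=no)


Regular languages are closed under:
- Union (DFA product construction)
- Intersection (DFA product construction)
- Complement (swap accept/reject states)
- Concatenation (NFA construction)
- Kleene star (NFA construction)
union is in this list
Therefore: closed

1


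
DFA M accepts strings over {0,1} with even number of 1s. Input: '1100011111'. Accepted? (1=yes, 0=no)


DFA has 2 states: q_even (start, accept=yes) and q_odd
Processing string '1100011111' character by character:
  Position 0: read '1', 1-count=1 -> q_odd
  Position 1: read '1', 1-count=2 -> q_even
  Position 2: read '0', 1-count=2 -> q_even (no change)
  Position 3: read '0', 1-count=2 -> q_even (no change)
  Position 4: read '0', 1-count=2 -> q_even (no change)
  Position 5: read '1', 1-count=3 -> q_odd
  Position 6: read '1', 1-count=4 -> q_even
  Position 7: read '1', 1-count=5 -> q_odd
  Position 8: read '1', 1-count=6 -> q_even
  Position 9: read '1', 1-count=7 -> q_odd
Final state: q_odd, total 1s = 7 (odd); the DFA requires an even count -> reject

0


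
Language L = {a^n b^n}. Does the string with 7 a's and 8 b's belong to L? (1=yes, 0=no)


Language requires equal numbers of a's and b's
PDA pushes for each 'a', pops for each 'b'
Number of a's = 7
Number of b's = 8
7 != 8 -> Reject

0


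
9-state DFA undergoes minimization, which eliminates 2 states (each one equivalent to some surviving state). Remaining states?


Original DFA: 9 states
Redundant states removed: 2
Minimized states = original - removed
= 9 - 2
= 7

7


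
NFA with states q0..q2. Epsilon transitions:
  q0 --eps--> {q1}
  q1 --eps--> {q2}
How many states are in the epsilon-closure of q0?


Starting from q0
Initialize closure = {q0}
Follow epsilon from q0 -> add q1
Follow epsilon from q1 -> add q2
Final closure: {q0, q1, q2}
Size = 3

3


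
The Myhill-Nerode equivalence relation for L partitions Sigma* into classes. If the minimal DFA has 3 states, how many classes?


Myhill-Nerode theorem:
Number of equivalence classes = number of states in minimal DFA
Minimal DFA states = 3
Therefore equivalence classes = 3

3


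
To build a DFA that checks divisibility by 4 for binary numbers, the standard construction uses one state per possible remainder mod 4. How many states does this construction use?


Divisibility by 4 is tracked via the remainder mod 4: 0, 1, ..., 3
The construction assigns one state to each remainder
Number of remainders = 4

4


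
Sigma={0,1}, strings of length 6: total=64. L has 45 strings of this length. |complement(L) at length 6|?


Alphabet: {0,1}
String length: 6
Total strings of length 6 = 2^6 = 64
Strings in L = 45
Complement = total - |L|
= 64 - 45
= 19

19


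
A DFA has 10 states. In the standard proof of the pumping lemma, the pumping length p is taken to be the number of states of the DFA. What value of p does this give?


Pumping lemma for regular languages (standard proof):
Take p = |Q|, the number of DFA states.
Any string of length >= |Q| passes through |Q|+1 states while reading its first |Q| symbols,
so by pigeonhole some state repeats, giving the loop that can be pumped.
Here |Q| = 10
Therefore the proof uses p = 10

10


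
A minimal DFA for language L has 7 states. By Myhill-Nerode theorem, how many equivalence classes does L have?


Myhill-Nerode theorem:
Number of equivalence classes = number of states in minimal DFA
Minimal DFA states = 7
Therefore equivalence classes = 7

7


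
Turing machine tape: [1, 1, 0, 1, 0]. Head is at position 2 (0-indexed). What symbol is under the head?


Tape: [1, 1, 0, 1, 0]
Positions: 0 1 2 3 4
Values:    1 1 0 1 0
Head at position 2
tape[2] = 0

0


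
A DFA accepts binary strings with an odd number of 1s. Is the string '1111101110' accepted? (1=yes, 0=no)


DFA has 2 states: q_even (start, accept=no) and q_odd
Processing string '1111101110' character by character:
  Position 0: read '1', 1-count=1 -> q_odd
  Position 1: read '1', 1-count=2 -> q_even
  Position 2: read '1', 1-count=3 -> q_odd
  Position 3: read '1', 1-count=4 -> q_even
  Position 4: read '1', 1-count=5 -> q_odd
  Position 5: read '0', 1-count=5 -> q_odd (no change)
  Position 6: read '1', 1-count=6 -> q_even
  Position 7: read '1', 1-count=7 -> q_odd
  Position 8: read '1', 1-count=8 -> q_even
  Position 9: read '0', 1-count=8 -> q_even (no change)
Final state: q_even, total 1s = 8 (even); the DFA requires an odd count -> reject

0


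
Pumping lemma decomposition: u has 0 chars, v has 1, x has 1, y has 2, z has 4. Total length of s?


|s| = |u| + |v| + |x| + |y| + |z|
= 0 + 1 + 1 + 2 + 4
= 1 + 1 + 6
= 2 + 6
= 8

8


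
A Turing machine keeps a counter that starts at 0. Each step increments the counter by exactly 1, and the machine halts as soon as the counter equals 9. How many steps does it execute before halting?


Counter starts at 0. Counting sequence:
  Step 1: counter = 1
  Step 2: counter = 2
  Step 3: counter = 3
  Step 4: counter = 4
  Step 5: counter = 5
  Step 6: counter = 6
  ...
  Step 9: counter = 9
Counter reached 9 -> halt
Total steps = 9

9


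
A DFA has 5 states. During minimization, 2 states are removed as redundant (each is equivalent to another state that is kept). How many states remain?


Original DFA: 5 states
Redundant states removed: 2
Minimized states = original - removed
= 5 - 2
= 3

3


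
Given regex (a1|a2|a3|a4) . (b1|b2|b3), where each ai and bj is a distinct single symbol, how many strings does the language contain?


First group: 4 alternatives
Second group: 3 alternatives
Concatenation: each choice from group 1 pairs with each from group 2
Total = 4 x 3 = 12

12


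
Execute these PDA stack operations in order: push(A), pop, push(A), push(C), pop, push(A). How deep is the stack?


Tracing stack operations:
  push(A) -> stack = [A], depth=1
  pop -> removed A, stack = [], depth=0
  push(A) -> stack = [A], depth=1
  push(C) -> stack = [A,C], depth=2
  pop -> removed C, stack = [A], depth=1
  push(A) -> stack = [A,A], depth=2
Final depth = 2

2


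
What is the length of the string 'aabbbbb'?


String: 'aabbbbb'
Counting characters:
  'a' appears 2 time(s)
  'b' appears 5 time(s)
Total length = 2 + 5 = 7

7


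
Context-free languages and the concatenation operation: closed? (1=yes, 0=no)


CFL closure properties:
  Closed under: union, concatenation, Kleene star
  NOT closed under: intersection, complement
Operation 'concatenation' is in closed list -> Yes (closed)

1


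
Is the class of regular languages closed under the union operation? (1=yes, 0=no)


Regular languages are closed under:
- Union (DFA product construction)
- Intersection (DFA product construction)
- Complement (swap accept/reject states)
- Concatenation (NFA construction)
- Kleene star (NFA construction)
union is in this list
Therefore: closed

1


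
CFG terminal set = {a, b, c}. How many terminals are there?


Terminal symbols: a, b, c
Counting each: a (#1), b (#2), c (#3)
Total = 3

3


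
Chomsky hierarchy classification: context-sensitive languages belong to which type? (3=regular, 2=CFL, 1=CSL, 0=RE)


Chomsky hierarchy levels:
  Type 3: Regular (DFA/NFA/regex)
  Type 2: Context-free (PDA)
  Type 1: Context-sensitive
  Type 0: Recursively enumerable (TM)
'context-sensitive' corresponds to Type 1

1


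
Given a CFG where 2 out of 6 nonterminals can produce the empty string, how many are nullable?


Nonterminals: {S, A, B, C, D, E}
A nonterminal is nullable if it can derive epsilon
Counting nullable nonterminals: 2
Total nullable = 2

2


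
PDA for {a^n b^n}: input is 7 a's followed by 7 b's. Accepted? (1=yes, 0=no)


Language requires equal numbers of a's and b's
PDA pushes for each 'a', pops for each 'b'
Number of a's = 7
Number of b's = 7
7 == 7 -> Accept

1


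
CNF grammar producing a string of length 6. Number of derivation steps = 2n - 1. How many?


Chomsky Normal Form derivation:
String length n = 6
Each step either:
  - Splits a nonterminal into two (n-1 such steps)
  - Converts a nonterminal to terminal (n such steps)
Total = (n-1) + n = 2n - 1
= 2(6) - 1
= 12 - 1
= 11

11


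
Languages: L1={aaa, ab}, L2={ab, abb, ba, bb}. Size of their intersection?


L1 = {aaa, ab}
L2 = {ab, abb, ba, bb}
Checking each string in L1 against L2:
  'aaa': in L2? No
  'ab': in L2? Yes
Intersection = {ab}
|L1 ∩ L2| = 1

1


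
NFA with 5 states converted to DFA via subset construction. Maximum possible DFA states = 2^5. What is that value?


NFA has 5 states
Subset construction: each DFA state = subset of NFA states
Maximum subsets = 2^5
2^5 = 32

32


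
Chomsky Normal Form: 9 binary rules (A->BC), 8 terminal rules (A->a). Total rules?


CNF allows two rule forms:
  A -> BC (binary): 9 rules
  A -> a (terminal): 8 rules
Total = 9 + 8 = 17

17


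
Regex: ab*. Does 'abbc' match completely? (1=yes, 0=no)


Pattern: ab*
String: 'abbc'
Pattern requires: exactly one 'a' followed by zero or more 'b's
First char is 'a' -> OK
Rest 'bbc': all b's? No
Result: 0

0


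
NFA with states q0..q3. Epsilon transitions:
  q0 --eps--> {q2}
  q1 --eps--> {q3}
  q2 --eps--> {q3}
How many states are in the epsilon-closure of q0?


Starting from q0
Initialize closure = {q0}
Follow epsilon from q0 -> add q2
Follow epsilon from q2 -> add q3
Final closure: {q0, q2, q3}
Size = 3

3


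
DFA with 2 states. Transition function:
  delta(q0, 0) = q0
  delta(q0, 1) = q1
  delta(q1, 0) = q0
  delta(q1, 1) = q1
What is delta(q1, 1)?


Looking up transition function:
delta(q1, 1) in the table
Row: q1, Column: 1
Result: q1

q1


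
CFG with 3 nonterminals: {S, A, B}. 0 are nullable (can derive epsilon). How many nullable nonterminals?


Nonterminals: {S, A, B}
A nonterminal is nullable if it can derive epsilon
Counting nullable nonterminals: 0
Total nullable = 0

0


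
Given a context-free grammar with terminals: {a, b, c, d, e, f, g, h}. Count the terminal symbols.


Terminal symbols: a, b, c, d, e, f, g, h
Counting each: a (#1), b (#2), c (#3), d (#4), e (#5), f (#6), g (#7), h (#8)
Total = 8

8


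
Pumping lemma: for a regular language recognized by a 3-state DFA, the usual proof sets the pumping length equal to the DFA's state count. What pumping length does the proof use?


Pumping lemma for regular languages (standard proof):
Take p = |Q|, the number of DFA states.
Any string of length >= |Q| passes through |Q|+1 states while reading its first |Q| symbols,
so by pigeonhole some state repeats, giving the loop that can be pumped.
Here |Q| = 3
Therefore the proof uses p = 3

3


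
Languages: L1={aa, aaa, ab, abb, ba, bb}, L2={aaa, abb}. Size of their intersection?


L1 = {aa, aaa, ab, abb, ba, bb}
L2 = {aaa, abb}
Checking each string in L1 against L2:
  'aa': in L2? No
  'aaa': in L2? Yes
  'ab': in L2? No
  'abb': in L2? Yes
  'ba': in L2? No
  'bb': in L2? No
Intersection = {aaa, abb}
|L1 ∩ L2| = 2

2


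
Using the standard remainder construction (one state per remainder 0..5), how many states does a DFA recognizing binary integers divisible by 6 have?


Divisibility by 6 is tracked via the remainder mod 6: 0, 1, ..., 5
The construction assigns one state to each remainder
Number of remainders = 6

6


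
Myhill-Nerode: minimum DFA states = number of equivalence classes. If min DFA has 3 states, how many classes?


Myhill-Nerode theorem:
Number of equivalence classes = number of states in minimal DFA
Minimal DFA states = 3
Therefore equivalence classes = 3

3


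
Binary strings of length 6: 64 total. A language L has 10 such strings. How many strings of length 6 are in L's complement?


Alphabet: {0,1}
String length: 6
Total strings of length 6 = 2^6 = 64
Strings in L = 10
Complement = total - |L|
= 64 - 10
= 54

54


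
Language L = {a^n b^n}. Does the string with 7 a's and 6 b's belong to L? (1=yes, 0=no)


Language requires equal numbers of a's and b's
PDA pushes for each 'a', pops for each 'b'
Number of a's = 7
Number of b's = 6
7 != 6 -> Reject

0


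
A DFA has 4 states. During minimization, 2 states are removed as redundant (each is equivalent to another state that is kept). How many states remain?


Original DFA: 4 states
Redundant states removed: 2
Minimized states = original - removed
= 4 - 2
= 2

2


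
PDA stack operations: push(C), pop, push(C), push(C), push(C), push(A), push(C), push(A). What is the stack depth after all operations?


Tracing stack operations:
  push(C) -> stack = [C], depth=1
  pop -> removed C, stack = [], depth=0
  push(C) -> stack = [C], depth=1
  push(C) -> stack = [C,C], depth=2
  push(C) -> stack = [C,C,C], depth=3
  push(A) -> stack = [C,C,C,A], depth=4
  push(C) -> stack = [C,C,C,A,C], depth=5
  push(A) -> stack = [C,C,C,A,C,A], depth=6
Final depth = 6

6


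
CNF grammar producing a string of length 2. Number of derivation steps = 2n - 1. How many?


Chomsky Normal Form derivation:
String length n = 2
Each step either:
  - Splits a nonterminal into two (n-1 such steps)
  - Converts a nonterminal to terminal (n such steps)
Total = (n-1) + n = 2n - 1
= 2(2) - 1
= 4 - 1
= 3

3


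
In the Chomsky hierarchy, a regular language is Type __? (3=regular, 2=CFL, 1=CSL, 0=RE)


Chomsky hierarchy levels:
  Type 3: Regular (DFA/NFA/regex)
  Type 2: Context-free (PDA)
  Type 1: Context-sensitive
  Type 0: Recursively enumerable (TM)
'regular' corresponds to Type 3

3


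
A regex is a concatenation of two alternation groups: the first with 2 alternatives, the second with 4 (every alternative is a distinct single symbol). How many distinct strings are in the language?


First group: 2 alternatives
Second group: 4 alternatives
Concatenation: each choice from group 1 pairs with each from group 2
Total = 2 x 4 = 8

8


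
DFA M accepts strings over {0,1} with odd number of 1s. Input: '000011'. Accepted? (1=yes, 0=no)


DFA has 2 states: q_even (start, accept=no) and q_odd
Processing string '000011' character by character:
  Position 0: read '0', 1-count=0 -> q_even (no change)
  Position 1: read '0', 1-count=0 -> q_even (no change)
  Position 2: read '0', 1-count=0 -> q_even (no change)
  Position 3: read '0', 1-count=0 -> q_even (no change)
  Position 4: read '1', 1-count=1 -> q_odd
  Position 5: read '1', 1-count=2 -> q_even
Final state: q_even, total 1s = 2 (even); the DFA requires an odd count -> reject

0


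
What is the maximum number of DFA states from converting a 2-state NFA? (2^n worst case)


NFA has 2 states
Subset construction: each DFA state = subset of NFA states
Maximum subsets = 2^2
2^2 = 4

4


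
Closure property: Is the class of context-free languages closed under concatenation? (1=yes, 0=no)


CFL closure properties:
  Closed under: union, concatenation, Kleene star
  NOT closed under: intersection, complement
Operation 'concatenation' is in closed list -> Yes (closed)

1


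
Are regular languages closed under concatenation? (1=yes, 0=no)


Regular languages are closed under:
- Union (DFA product construction)
- Intersection (DFA product construction)
- Complement (swap accept/reject states)
- Concatenation (NFA construction)
- Kleene star (NFA construction)
concatenation is in this list
Therefore: closed

1


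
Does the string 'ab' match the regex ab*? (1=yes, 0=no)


Pattern: ab*
String: 'ab'
Pattern requires: exactly one 'a' followed by zero or more 'b's
First char is 'a' -> OK
Rest 'b': all b's? Yes
Result: 1

1


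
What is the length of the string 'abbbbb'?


String: 'abbbbb'
Counting characters:
  'a' appears 1 time(s)
  'b' appears 5 time(s)
Total length = 1 + 5 = 6

6


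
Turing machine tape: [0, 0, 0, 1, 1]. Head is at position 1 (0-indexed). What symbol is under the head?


Tape: [0, 0, 0, 1, 1]
Positions: 0 1 2 3 4
Values:    0 0 0 1 1
Head at position 1
tape[1] = 0

0


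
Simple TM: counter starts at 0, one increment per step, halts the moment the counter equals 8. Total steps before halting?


Counter starts at 0. Counting sequence:
  Step 1: counter = 1
  Step 2: counter = 2
  Step 3: counter = 3
  Step 4: counter = 4
  Step 5: counter = 5
  Step 6: counter = 6
  Step 7: counter = 7
  Step 8: counter = 8
Counter reached 8 -> halt
Total steps = 8

8


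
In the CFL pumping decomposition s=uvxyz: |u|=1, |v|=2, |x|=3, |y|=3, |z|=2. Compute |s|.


|s| = |u| + |v| + |x| + |y| + |z|
= 1 + 2 + 3 + 3 + 2
= 3 + 3 + 5
= 6 + 5
= 11

11


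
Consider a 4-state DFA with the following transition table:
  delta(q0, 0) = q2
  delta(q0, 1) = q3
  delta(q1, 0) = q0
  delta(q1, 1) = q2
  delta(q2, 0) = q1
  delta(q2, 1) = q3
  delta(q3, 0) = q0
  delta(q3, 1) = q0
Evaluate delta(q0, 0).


Looking up transition function:
delta(q0, 0) in the table
Row: q0, Column: 0
Result: q2

q2


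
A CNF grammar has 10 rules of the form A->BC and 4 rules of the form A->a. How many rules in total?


CNF allows two rule forms:
  A -> BC (binary): 10 rules
  A -> a (terminal): 4 rules
Total = 10 + 4 = 14

14


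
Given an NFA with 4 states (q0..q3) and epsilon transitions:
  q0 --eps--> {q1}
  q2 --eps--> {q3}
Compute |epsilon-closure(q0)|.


Starting from q0
Initialize closure = {q0}
Follow epsilon from q0 -> add q1
Final closure: {q0, q1}
Size = 2

2


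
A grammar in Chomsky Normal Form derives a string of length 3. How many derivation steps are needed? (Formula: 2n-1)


Chomsky Normal Form derivation:
String length n = 3
Each step either:
  - Splits a nonterminal into two (n-1 such steps)
  - Converts a nonterminal to terminal (n such steps)
Total = (n-1) + n = 2n - 1
= 2(3) - 1
= 6 - 1
= 5

5


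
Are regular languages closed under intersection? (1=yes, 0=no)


Regular languages are closed under:
- Union (DFA product construction)
- Intersection (DFA product construction)
- Complement (swap accept/reject states)
- Concatenation (NFA construction)
- Kleene star (NFA construction)
intersection is in this list
Therefore: closed

1


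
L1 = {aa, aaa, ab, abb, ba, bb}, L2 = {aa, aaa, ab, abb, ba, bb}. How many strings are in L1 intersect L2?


L1 = {aa, aaa, ab, abb, ba, bb}
L2 = {aa, aaa, ab, abb, ba, bb}
Checking each string in L1 against L2:
  'aa': in L2? Yes
  'aaa': in L2? Yes
  'ab': in L2? Yes
  'abb': in L2? Yes
  'ba': in L2? Yes
  'bb': in L2? Yes
Intersection = {aa, aaa, ab, abb, ba, bb}
|L1 ∩ L2| = 6

6


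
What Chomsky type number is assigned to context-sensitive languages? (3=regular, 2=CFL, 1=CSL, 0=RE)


Chomsky hierarchy levels:
  Type 3: Regular (DFA/NFA/regex)
  Type 2: Context-free (PDA)
  Type 1: Context-sensitive
  Type 0: Recursively enumerable (TM)
'context-sensitive' corresponds to Type 1

1


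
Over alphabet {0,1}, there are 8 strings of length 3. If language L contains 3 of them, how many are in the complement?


Alphabet: {0,1}
String length: 3
Total strings of length 3 = 2^3 = 8
Strings in L = 3
Complement = total - |L|
= 8 - 3
= 5

5


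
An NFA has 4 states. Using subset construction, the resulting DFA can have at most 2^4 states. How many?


NFA has 4 states
Subset construction: each DFA state = subset of NFA states
Maximum subsets = 2^4
2^4 = 16

16


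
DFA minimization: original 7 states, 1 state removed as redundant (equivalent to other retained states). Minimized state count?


Original DFA: 7 states
Redundant states removed: 1
Minimized states = original - removed
= 7 - 1
= 6

6


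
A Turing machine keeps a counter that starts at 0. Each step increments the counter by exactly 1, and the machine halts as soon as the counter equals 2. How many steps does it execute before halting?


Counter starts at 0. Counting sequence:
  Step 1: counter = 1
  Step 2: counter = 2
Counter reached 2 -> halt
Total steps = 2

2


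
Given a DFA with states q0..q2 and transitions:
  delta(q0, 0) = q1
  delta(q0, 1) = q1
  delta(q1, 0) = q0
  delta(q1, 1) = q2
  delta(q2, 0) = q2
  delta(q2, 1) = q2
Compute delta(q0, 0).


Looking up transition function:
delta(q0, 0) in the table
Row: q0, Column: 0
Result: q1

q1


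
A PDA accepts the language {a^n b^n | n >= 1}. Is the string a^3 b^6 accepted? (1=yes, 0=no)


Language requires equal numbers of a's and b's
PDA pushes for each 'a', pops for each 'b'
Number of a's = 3
Number of b's = 6
3 != 6 -> Reject

0


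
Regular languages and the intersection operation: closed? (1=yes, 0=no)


Regular languages are closed under all standard operations:
- Union: Yes (product construction)
- Intersection: Yes (product construction)
- Complement: Yes (swap accept/reject)
- Concatenation: Yes (NFA construction)
Operation: intersection -> Closed

1


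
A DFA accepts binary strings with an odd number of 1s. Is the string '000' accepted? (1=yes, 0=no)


DFA has 2 states: q_even (start, accept=no) and q_odd
Processing string '000' character by character:
  Position 0: read '0', 1-count=0 -> q_even (no change)
  Position 1: read '0', 1-count=0 -> q_even (no change)
  Position 2: read '0', 1-count=0 -> q_even (no change)
Final state: q_even, total 1s = 0 (even); the DFA requires an odd count -> reject

0


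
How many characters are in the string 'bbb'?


String: 'bbb'
Counting characters:
  'b' appears 3 time(s)
Total length = 0 + 3 = 3

3


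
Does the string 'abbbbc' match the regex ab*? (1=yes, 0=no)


Pattern: ab*
String: 'abbbbc'
Pattern requires: exactly one 'a' followed by zero or more 'b's
First char is 'a' -> OK
Rest 'bbbbc': all b's? No
Result: 0

0


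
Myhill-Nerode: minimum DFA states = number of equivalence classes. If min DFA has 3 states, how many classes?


Myhill-Nerode theorem:
Number of equivalence classes = number of states in minimal DFA
Minimal DFA states = 3
Therefore equivalence classes = 3

3


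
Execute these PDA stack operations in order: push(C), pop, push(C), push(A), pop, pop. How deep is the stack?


Tracing stack operations:
  push(C) -> stack = [C], depth=1
  pop -> removed C, stack = [], depth=0
  push(C) -> stack = [C], depth=1
  push(A) -> stack = [C,A], depth=2
  pop -> removed A, stack = [C], depth=1
  pop -> removed C, stack = [], depth=0
Final depth = 0

0


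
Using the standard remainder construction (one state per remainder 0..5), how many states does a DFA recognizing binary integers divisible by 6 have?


Divisibility by 6 is tracked via the remainder mod 6: 0, 1, ..., 5
The construction assigns one state to each remainder
Number of remainders = 6

6


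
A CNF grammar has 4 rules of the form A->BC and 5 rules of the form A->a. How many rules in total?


CNF allows two rule forms:
  A -> BC (binary): 4 rules
  A -> a (terminal): 5 rules
Total = 4 + 5 = 9

9


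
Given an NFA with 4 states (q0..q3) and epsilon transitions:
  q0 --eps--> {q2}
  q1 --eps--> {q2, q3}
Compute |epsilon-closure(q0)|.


Starting from q0
Initialize closure = {q0}
Follow epsilon from q0 -> add q2
Final closure: {q0, q2}
Size = 2

2


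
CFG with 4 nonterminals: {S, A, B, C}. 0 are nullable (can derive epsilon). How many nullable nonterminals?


Nonterminals: {S, A, B, C}
A nonterminal is nullable if it can derive epsilon
Counting nullable nonterminals: 0
Total nullable = 0

0


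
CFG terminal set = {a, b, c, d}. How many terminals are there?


Terminal symbols: a, b, c, d
Counting each: a (#1), b (#2), c (#3), d (#4)
Total = 4

4


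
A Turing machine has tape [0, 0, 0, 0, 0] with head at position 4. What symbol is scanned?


Tape: [0, 0, 0, 0, 0]
Positions: 0 1 2 3 4
Values:    0 0 0 0 0
Head at position 4
tape[4] = 0

0


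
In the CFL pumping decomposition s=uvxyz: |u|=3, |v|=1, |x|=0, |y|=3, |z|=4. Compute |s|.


|s| = |u| + |v| + |x| + |y| + |z|
= 3 + 1 + 0 + 3 + 4
= 4 + 0 + 7
= 4 + 7
= 11

11


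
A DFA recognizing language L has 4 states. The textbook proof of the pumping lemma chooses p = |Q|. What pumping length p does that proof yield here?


Pumping lemma for regular languages (standard proof):
Take p = |Q|, the number of DFA states.
Any string of length >= |Q| passes through |Q|+1 states while reading its first |Q| symbols,
so by pigeonhole some state repeats, giving the loop that can be pumped.
Here |Q| = 4
Therefore the proof uses p = 4

4


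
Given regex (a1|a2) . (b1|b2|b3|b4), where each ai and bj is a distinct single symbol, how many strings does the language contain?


First group: 2 alternatives
Second group: 4 alternatives
Concatenation: each choice from group 1 pairs with each from group 2
Total = 2 x 4 = 8

8
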